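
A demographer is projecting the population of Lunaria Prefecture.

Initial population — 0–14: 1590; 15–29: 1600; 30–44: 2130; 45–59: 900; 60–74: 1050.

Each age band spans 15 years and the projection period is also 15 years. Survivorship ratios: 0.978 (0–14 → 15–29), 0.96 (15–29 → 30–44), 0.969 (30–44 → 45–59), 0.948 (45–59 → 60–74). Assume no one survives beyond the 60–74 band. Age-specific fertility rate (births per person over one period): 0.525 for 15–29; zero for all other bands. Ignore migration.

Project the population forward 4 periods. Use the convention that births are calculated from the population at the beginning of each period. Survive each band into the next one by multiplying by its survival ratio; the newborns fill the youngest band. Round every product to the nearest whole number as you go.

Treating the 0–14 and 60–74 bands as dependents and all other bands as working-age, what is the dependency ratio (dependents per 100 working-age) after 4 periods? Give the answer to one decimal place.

91.7

Call the groups 1 to 5, youngest first.
— Period 1 —
Births: 1600 × 0.525 = 840
Group 2: 1590 × 0.978 = 1555
Group 3: 1600 × 0.96 = 1536
Group 4: 2130 × 0.969 = 2064
Group 5: 900 × 0.948 = 853
Giving 840 / 1555 / 1536 / 2064 / 853.
— Period 2 —
Births: 1555 × 0.525 = 816
Group 2: 840 × 0.978 = 822
Group 3: 1555 × 0.96 = 1493
Group 4: 1536 × 0.969 = 1488
Group 5: 2064 × 0.948 = 1957
Giving 816 / 822 / 1493 / 1488 / 1957.
— Period 3 —
Births: 822 × 0.525 = 432
Group 2: 816 × 0.978 = 798
Group 3: 822 × 0.96 = 789
Group 4: 1493 × 0.969 = 1447
Group 5: 1488 × 0.948 = 1411
Giving 432 / 798 / 789 / 1447 / 1411.
— Period 4 —
Births: 798 × 0.525 = 419
Group 2: 432 × 0.978 = 422
Group 3: 798 × 0.96 = 766
Group 4: 789 × 0.969 = 765
Group 5: 1447 × 0.948 = 1372
Giving 419 / 422 / 766 / 765 / 1372.
Dependents (band 0–14 + band 60–74) = 419 + 1372 = 1791; working-age = 1953; ratio = 1791/1953 × 100 = 91.7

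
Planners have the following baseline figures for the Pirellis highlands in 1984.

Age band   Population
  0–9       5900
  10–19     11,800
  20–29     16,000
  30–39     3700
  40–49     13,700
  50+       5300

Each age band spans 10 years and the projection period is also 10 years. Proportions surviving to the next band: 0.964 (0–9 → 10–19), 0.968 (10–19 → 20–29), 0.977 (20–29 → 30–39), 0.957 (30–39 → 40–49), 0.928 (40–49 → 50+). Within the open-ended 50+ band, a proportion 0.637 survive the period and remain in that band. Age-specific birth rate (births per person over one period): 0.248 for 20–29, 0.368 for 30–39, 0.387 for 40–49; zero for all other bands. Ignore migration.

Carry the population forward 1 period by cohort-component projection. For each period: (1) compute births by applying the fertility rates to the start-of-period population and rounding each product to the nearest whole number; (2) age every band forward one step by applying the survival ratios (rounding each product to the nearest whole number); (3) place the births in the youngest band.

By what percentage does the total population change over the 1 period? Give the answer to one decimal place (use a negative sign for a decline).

11.7

Let band 1 be 0–9 through band 6 = 50+.
— Period 1 —
Births: 16000 * 0.248 = 3968, 3700 * 0.368 = 1362, 13700 * 0.387 = 5302 → 10632
Band 2: 5900 * 0.964 = 5688
Band 3: 11800 * 0.968 = 11422
Band 4: 16000 * 0.977 = 15632
Band 5: 3700 * 0.957 = 3541
Band 6: 13700 * 0.928 + 5300 * 0.637 = 12714 + 3376 = 16090
Giving 10632 / 5688 / 11422 / 15632 / 3541 / 16090.
Total: 56400 → 63005; change = 6605; percentage change = 11.7%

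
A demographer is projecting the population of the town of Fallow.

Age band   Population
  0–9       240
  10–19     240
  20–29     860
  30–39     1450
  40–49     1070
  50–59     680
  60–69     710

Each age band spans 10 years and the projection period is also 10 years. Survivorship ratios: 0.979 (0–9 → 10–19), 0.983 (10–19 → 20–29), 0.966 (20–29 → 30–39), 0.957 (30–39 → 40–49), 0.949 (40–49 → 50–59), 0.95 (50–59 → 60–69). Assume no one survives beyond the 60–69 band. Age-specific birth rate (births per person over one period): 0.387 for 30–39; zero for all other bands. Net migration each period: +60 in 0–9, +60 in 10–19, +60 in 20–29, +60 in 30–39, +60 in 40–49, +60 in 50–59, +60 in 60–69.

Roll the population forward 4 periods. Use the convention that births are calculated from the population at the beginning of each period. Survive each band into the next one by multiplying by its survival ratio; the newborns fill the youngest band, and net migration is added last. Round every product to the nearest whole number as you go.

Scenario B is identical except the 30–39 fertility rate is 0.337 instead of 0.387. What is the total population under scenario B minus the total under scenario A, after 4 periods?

-148

After projecting period 1:
Births: 1450 × 0.387 = 561
10–19: 240 × 0.979 = 235
20–29: 240 × 0.983 = 236
30–39: 860 × 0.966 = 831
40–49: 1450 × 0.957 = 1388
50–59: 1070 × 0.949 = 1015
60–69: 680 × 0.95 = 646
Net migration: 0–9 + 60 → 621; 10–19 + 60 → 295; 20–29 + 60 → 296; 30–39 + 60 → 891; 40–49 + 60 → 1448; 50–59 + 60 → 1075; 60–69 + 60 → 706
Giving 621 / 295 / 296 / 891 / 1448 / 1075 / 706.
After projecting period 2:
Births: 891 × 0.387 = 345
10–19: 621 × 0.979 = 608
20–29: 295 × 0.983 = 290
30–39: 296 × 0.966 = 286
40–49: 891 × 0.957 = 853
50–59: 1448 × 0.949 = 1374
60–69: 1075 × 0.95 = 1021
Net migration: 0–9 + 60 → 405; 10–19 + 60 → 668; 20–29 + 60 → 350; 30–39 + 60 → 346; 40–49 + 60 → 913; 50–59 + 60 → 1434; 60–69 + 60 → 1081
Giving 405 / 668 / 350 / 346 / 913 / 1434 / 1081.
After projecting period 3:
Births: 346 × 0.387 = 134
10–19: 405 × 0.979 = 396
20–29: 668 × 0.983 = 657
30–39: 350 × 0.966 = 338
40–49: 346 × 0.957 = 331
50–59: 913 × 0.949 = 866
60–69: 1434 × 0.95 = 1362
Net migration: 0–9 + 60 → 194; 10–19 + 60 → 456; 20–29 + 60 → 717; 30–39 + 60 → 398; 40–49 + 60 → 391; 50–59 + 60 → 926; 60–69 + 60 → 1422
Giving 194 / 456 / 717 / 398 / 391 / 926 / 1422.
After projecting period 4:
Births: 398 × 0.387 = 154
10–19: 194 × 0.979 = 190
20–29: 456 × 0.983 = 448
30–39: 717 × 0.966 = 693
40–49: 398 × 0.957 = 381
50–59: 391 × 0.949 = 371
60–69: 926 × 0.95 = 880
Net migration: 0–9 + 60 → 214; 10–19 + 60 → 250; 20–29 + 60 → 508; 30–39 + 60 → 753; 40–49 + 60 → 441; 50–59 + 60 → 431; 60–69 + 60 → 940
Giving 214 / 250 / 508 / 753 / 441 / 431 / 940.
Scenario A total after 4 periods: 3537
Scenario B projection —
After projecting period 1:
Births: 1450 × 0.337 = 489
10–19: 240 × 0.979 = 235
20–29: 240 × 0.983 = 236
30–39: 860 × 0.966 = 831
40–49: 1450 × 0.957 = 1388
50–59: 1070 × 0.949 = 1015
60–69: 680 × 0.95 = 646
Net migration: 0–9 + 60 → 549; 10–19 + 60 → 295; 20–29 + 60 → 296; 30–39 + 60 → 891; 40–49 + 60 → 1448; 50–59 + 60 → 1075; 60–69 + 60 → 706
Giving 549 / 295 / 296 / 891 / 1448 / 1075 / 706.
After projecting period 2:
Births: 891 × 0.337 = 300
10–19: 549 × 0.979 = 537
20–29: 295 × 0.983 = 290
30–39: 296 × 0.966 = 286
40–49: 891 × 0.957 = 853
50–59: 1448 × 0.949 = 1374
60–69: 1075 × 0.95 = 1021
Net migration: 0–9 + 60 → 360; 10–19 + 60 → 597; 20–29 + 60 → 350; 30–39 + 60 → 346; 40–49 + 60 → 913; 50–59 + 60 → 1434; 60–69 + 60 → 1081
Giving 360 / 597 / 350 / 346 / 913 / 1434 / 1081.
After projecting period 3:
Births: 346 × 0.337 = 117
10–19: 360 × 0.979 = 352
20–29: 597 × 0.983 = 587
30–39: 350 × 0.966 = 338
40–49: 346 × 0.957 = 331
50–59: 913 × 0.949 = 866
60–69: 1434 × 0.95 = 1362
Net migration: 0–9 + 60 → 177; 10–19 + 60 → 412; 20–29 + 60 → 647; 30–39 + 60 → 398; 40–49 + 60 → 391; 50–59 + 60 → 926; 60–69 + 60 → 1422
Giving 177 / 412 / 647 / 398 / 391 / 926 / 1422.
After projecting period 4:
Births: 398 × 0.337 = 134
10–19: 177 × 0.979 = 173
20–29: 412 × 0.983 = 405
30–39: 647 × 0.966 = 625
40–49: 398 × 0.957 = 381
50–59: 391 × 0.949 = 371
60–69: 926 × 0.95 = 880
Net migration: 0–9 + 60 → 194; 10–19 + 60 → 233; 20–29 + 60 → 465; 30–39 + 60 → 685; 40–49 + 60 → 441; 50–59 + 60 → 431; 60–69 + 60 → 940
Giving 194 / 233 / 465 / 685 / 441 / 431 / 940.
Scenario B total after 4 periods: 3389
Difference B − A = 3389 − 3537 = -148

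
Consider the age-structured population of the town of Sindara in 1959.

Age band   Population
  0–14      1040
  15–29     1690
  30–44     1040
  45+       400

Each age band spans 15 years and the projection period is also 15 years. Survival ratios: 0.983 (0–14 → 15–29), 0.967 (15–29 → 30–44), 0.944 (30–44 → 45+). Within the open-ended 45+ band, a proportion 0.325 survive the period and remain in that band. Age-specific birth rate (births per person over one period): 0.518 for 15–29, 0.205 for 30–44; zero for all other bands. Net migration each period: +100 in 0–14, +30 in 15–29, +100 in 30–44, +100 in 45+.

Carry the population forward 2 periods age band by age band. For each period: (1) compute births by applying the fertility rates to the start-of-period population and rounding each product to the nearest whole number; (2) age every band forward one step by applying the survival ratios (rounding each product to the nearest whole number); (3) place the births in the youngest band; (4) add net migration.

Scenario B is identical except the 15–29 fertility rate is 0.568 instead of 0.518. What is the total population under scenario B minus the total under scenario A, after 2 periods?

136

Period 1:
Births: 1690 * 0.518 = 875, 1040 * 0.205 = 213 ⇒ total 1088
15–29: 1040 * 0.983 = 1022
30–44: 1690 * 0.967 = 1634
45+: 1040 * 0.944 + 400 * 0.325 = 982 + 130 = 1112
Net migration: 0–14 + 100 → 1188; 15–29 + 30 → 1052; 30–44 + 100 → 1734; 45+ + 100 → 1212
Giving 1188 / 1052 / 1734 / 1212.
Period 2:
Births: 1052 * 0.518 = 545, 1734 * 0.205 = 355 ⇒ total 900
15–29: 1188 * 0.983 = 1168
30–44: 1052 * 0.967 = 1017
45+: 1734 * 0.944 + 1212 * 0.325 = 1637 + 394 = 2031
Net migration: 0–14 + 100 → 1000; 15–29 + 30 → 1198; 30–44 + 100 → 1117; 45+ + 100 → 2131
Giving 1000 / 1198 / 1117 / 2131.
Scenario A total after 2 periods: 5446
Scenario B projection —
Period 1:
Births: 1690 * 0.568 = 960, 1040 * 0.205 = 213 ⇒ total 1173
15–29: 1040 * 0.983 = 1022
30–44: 1690 * 0.967 = 1634
45+: 1040 * 0.944 + 400 * 0.325 = 982 + 130 = 1112
Net migration: 0–14 + 100 → 1273; 15–29 + 30 → 1052; 30–44 + 100 → 1734; 45+ + 100 → 1212
Giving 1273 / 1052 / 1734 / 1212.
Period 2:
Births: 1052 * 0.568 = 598, 1734 * 0.205 = 355 ⇒ total 953
15–29: 1273 * 0.983 = 1251
30–44: 1052 * 0.967 = 1017
45+: 1734 * 0.944 + 1212 * 0.325 = 1637 + 394 = 2031
Net migration: 0–14 + 100 → 1053; 15–29 + 30 → 1281; 30–44 + 100 → 1117; 45+ + 100 → 2131
Giving 1053 / 1281 / 1117 / 2131.
Scenario B total after 2 periods: 5582
Difference B − A = 5582 − 5446 = 136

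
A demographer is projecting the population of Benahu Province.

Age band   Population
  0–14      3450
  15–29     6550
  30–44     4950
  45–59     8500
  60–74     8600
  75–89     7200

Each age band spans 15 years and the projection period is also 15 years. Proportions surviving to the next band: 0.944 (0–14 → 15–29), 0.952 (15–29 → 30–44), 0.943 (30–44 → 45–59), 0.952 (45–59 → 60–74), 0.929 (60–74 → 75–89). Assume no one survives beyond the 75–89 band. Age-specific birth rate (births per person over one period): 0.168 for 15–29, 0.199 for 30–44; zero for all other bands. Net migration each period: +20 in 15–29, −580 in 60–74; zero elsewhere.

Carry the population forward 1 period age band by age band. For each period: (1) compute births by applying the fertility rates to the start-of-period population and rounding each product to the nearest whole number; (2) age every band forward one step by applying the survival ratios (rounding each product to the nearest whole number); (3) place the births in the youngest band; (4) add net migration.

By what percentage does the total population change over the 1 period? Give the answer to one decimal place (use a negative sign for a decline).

— Period 1 —
Births: 6550 × 0.168 = 1100, 4950 × 0.199 = 985 ⇒ total 2085
15–29: 3450 × 0.944 = 3257
30–44: 6550 × 0.952 = 6236
45–59: 4950 × 0.943 = 4668
60–74: 8500 × 0.952 = 8092
75–89: 8600 × 0.929 = 7989
Net migration: 15–29 + 20 → 3277; 60–74 − 580 → 7512
Population now: 0–14=2085, 15–29=3277, 30–44=6236, 45–59=4668, 60–74=7512, 75–89=7989
Total: 39250 → 31767; change = -7483; percentage change = -19.1%

-19.1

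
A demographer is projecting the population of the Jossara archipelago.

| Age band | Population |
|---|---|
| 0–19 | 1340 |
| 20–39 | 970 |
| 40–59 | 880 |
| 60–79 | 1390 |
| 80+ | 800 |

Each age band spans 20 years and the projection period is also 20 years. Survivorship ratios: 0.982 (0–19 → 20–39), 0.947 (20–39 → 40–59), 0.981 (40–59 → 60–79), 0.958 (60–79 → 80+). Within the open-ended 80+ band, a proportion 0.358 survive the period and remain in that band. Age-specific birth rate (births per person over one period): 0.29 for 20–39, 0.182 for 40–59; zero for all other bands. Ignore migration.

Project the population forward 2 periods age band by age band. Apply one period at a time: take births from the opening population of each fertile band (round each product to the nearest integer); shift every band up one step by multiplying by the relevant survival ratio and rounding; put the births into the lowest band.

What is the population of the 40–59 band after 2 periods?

— Period 1 —
Births: 970 × 0.29 = 281 ; 880 × 0.182 = 160 → total 441
20–39: 1340 × 0.982 = 1316
40–59: 970 × 0.947 = 919
60–79: 880 × 0.981 = 863
80+: 1390 × 0.958 + 800 × 0.358 = 1332 + 286 = 1618
End of period: [441, 1316, 919, 863, 1618]
— Period 2 —
Births: 1316 × 0.29 = 382 ; 919 × 0.182 = 167 → total 549
20–39: 441 × 0.982 = 433
40–59: 1316 × 0.947 = 1246
60–79: 919 × 0.981 = 902
80+: 863 × 0.958 + 1618 × 0.358 = 827 + 579 = 1406
End of period: [549, 433, 1246, 902, 1406]

1246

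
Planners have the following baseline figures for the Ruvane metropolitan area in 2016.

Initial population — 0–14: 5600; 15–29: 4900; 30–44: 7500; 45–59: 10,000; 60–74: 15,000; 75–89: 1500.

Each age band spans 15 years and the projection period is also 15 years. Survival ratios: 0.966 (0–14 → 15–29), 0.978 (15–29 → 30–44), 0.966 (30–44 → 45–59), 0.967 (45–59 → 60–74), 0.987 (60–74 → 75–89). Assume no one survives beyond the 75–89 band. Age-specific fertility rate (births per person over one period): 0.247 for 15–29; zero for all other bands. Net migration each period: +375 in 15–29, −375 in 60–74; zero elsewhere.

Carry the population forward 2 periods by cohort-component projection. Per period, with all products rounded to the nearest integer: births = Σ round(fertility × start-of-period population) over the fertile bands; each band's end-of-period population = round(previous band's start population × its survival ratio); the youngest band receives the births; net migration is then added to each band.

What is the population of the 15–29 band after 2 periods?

(Bands numbered youngest = 1 to oldest = 6.)
Period 1.
Births: 4900 × 0.247 = 1210
Band 2: 5600 × 0.966 = 5410
Band 3: 4900 × 0.978 = 4792
Band 4: 7500 × 0.966 = 7245
Band 5: 10000 × 0.967 = 9670
Band 6: 15000 × 0.987 = 14805
Net migration: Band 2 + 375 → 5785; Band 5 − 375 → 9295
Population now: 0–14=1210, 15–29=5785, 30–44=4792, 45–59=7245, 60–74=9295, 75–89=14805
Period 2.
Births: 5785 × 0.247 = 1429
Band 2: 1210 × 0.966 = 1169
Band 3: 5785 × 0.978 = 5658
Band 4: 4792 × 0.966 = 4629
Band 5: 7245 × 0.967 = 7006
Band 6: 9295 × 0.987 = 9174
Net migration: Band 2 + 375 → 1544; Band 5 − 375 → 6631
Population now: 0–14=1429, 15–29=1544, 30–44=5658, 45–59=4629, 60–74=6631, 75–89=9174

1544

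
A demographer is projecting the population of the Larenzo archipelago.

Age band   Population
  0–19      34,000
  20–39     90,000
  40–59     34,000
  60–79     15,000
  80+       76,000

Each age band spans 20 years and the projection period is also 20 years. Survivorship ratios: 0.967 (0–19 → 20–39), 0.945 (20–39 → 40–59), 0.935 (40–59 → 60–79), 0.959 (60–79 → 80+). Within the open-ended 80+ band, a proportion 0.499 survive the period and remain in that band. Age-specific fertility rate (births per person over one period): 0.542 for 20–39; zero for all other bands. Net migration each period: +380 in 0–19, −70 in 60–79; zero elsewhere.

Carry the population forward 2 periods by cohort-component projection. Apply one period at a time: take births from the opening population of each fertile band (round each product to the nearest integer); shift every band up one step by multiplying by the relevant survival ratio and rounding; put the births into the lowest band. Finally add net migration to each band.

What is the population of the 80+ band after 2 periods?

Period 1.
Births: 90000 * 0.542 = 48780
20–39: 34000 * 0.967 = 32878
40–59: 90000 * 0.945 = 85050
60–79: 34000 * 0.935 = 31790
80+: 15000 * 0.959 + 76000 * 0.499 = 14385 + 37924 = 52309
Net migration: 0–19 + 380 → 49160; 60–79 − 70 → 31720
Giving 49160 / 32878 / 85050 / 31720 / 52309.
Period 2.
Births: 32878 * 0.542 = 17820
20–39: 49160 * 0.967 = 47538
40–59: 32878 * 0.945 = 31070
60–79: 85050 * 0.935 = 79522
80+: 31720 * 0.959 + 52309 * 0.499 = 30419 + 26102 = 56521
Net migration: 0–19 + 380 → 18200; 60–79 − 70 → 79452
Giving 18200 / 47538 / 31070 / 79452 / 56521.

56521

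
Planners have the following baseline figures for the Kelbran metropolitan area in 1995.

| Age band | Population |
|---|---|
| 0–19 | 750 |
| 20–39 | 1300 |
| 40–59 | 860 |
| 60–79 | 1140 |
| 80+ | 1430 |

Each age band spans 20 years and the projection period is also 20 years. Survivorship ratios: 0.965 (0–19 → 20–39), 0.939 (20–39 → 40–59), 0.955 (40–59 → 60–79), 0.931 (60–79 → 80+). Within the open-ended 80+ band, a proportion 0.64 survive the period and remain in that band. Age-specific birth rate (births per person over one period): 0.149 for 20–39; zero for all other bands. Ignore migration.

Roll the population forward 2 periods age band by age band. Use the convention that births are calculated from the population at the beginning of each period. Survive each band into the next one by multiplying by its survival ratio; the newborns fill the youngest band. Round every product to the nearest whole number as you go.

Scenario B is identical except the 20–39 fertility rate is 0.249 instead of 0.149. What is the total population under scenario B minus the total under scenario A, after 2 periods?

Period 1.
Births: 1300 × 0.149 = 194
20–39: 750 × 0.965 = 724
40–59: 1300 × 0.939 = 1221
60–79: 860 × 0.955 = 821
80+: 1140 × 0.931 + 1430 × 0.64 = 1061 + 915 = 1976
Giving 194 / 724 / 1221 / 821 / 1976.
Period 2.
Births: 724 × 0.149 = 108
20–39: 194 × 0.965 = 187
40–59: 724 × 0.939 = 680
60–79: 1221 × 0.955 = 1166
80+: 821 × 0.931 + 1976 × 0.64 = 764 + 1265 = 2029
Giving 108 / 187 / 680 / 1166 / 2029.
Scenario A total after 2 periods: 4170
Scenario B projection —
Period 1.
Births: 1300 × 0.249 = 324
20–39: 750 × 0.965 = 724
40–59: 1300 × 0.939 = 1221
60–79: 860 × 0.955 = 821
80+: 1140 × 0.931 + 1430 × 0.64 = 1061 + 915 = 1976
Giving 324 / 724 / 1221 / 821 / 1976.
Period 2.
Births: 724 × 0.249 = 180
20–39: 324 × 0.965 = 313
40–59: 724 × 0.939 = 680
60–79: 1221 × 0.955 = 1166
80+: 821 × 0.931 + 1976 × 0.64 = 764 + 1265 = 2029
Giving 180 / 313 / 680 / 1166 / 2029.
Scenario B total after 2 periods: 4368
Difference B − A = 4368 − 4170 = 198

198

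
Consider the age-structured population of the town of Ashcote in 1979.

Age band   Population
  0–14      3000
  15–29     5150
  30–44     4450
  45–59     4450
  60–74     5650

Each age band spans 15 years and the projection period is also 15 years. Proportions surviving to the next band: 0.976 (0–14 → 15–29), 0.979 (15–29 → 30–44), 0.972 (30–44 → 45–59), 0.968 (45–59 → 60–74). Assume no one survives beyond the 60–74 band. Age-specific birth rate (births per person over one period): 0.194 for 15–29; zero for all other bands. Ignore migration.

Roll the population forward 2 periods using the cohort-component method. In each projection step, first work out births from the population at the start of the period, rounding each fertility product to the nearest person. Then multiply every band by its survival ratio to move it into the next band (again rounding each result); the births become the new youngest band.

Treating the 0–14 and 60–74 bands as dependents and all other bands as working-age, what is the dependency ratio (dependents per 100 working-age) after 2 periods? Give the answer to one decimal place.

54.4

After projecting period 1:
Births: 5150 × 0.194 = 999
15–29: 3000 × 0.976 = 2928
30–44: 5150 × 0.979 = 5042
45–59: 4450 × 0.972 = 4325
60–74: 4450 × 0.968 = 4308
Population now: 0–14=999, 15–29=2928, 30–44=5042, 45–59=4325, 60–74=4308
After projecting period 2:
Births: 2928 × 0.194 = 568
15–29: 999 × 0.976 = 975
30–44: 2928 × 0.979 = 2867
45–59: 5042 × 0.972 = 4901
60–74: 4325 × 0.968 = 4187
Population now: 0–14=568, 15–29=975, 30–44=2867, 45–59=4901, 60–74=4187
Dependents (band 0–14 + band 60–74) = 568 + 4187 = 4755; working-age = 8743; ratio = 4755/8743 × 100 = 54.4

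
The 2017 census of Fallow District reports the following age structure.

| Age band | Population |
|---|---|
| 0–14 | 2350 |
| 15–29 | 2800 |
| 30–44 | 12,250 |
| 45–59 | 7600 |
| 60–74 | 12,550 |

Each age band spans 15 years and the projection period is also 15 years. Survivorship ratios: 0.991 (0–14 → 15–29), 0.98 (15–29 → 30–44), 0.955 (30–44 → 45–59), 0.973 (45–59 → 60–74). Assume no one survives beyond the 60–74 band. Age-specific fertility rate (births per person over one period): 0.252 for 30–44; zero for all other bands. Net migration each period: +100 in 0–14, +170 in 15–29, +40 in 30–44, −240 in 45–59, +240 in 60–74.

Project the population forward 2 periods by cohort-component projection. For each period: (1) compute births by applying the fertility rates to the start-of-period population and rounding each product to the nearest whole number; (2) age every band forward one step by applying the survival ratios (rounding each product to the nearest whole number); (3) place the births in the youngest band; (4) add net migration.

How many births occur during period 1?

3087

Call the groups 1 to 5, youngest first.
[period 1]
Births: 12250 × 0.252 = 3087
Group 2: 2350 × 0.991 = 2329
Group 3: 2800 × 0.98 = 2744
Group 4: 12250 × 0.955 = 11699
Group 5: 7600 × 0.973 = 7395
Net migration: Group 1 + 100 → 3187; Group 2 + 170 → 2499; Group 3 + 40 → 2784; Group 4 − 240 → 11459; Group 5 + 240 → 7635
→ [3187, 2499, 2784, 11459, 7635]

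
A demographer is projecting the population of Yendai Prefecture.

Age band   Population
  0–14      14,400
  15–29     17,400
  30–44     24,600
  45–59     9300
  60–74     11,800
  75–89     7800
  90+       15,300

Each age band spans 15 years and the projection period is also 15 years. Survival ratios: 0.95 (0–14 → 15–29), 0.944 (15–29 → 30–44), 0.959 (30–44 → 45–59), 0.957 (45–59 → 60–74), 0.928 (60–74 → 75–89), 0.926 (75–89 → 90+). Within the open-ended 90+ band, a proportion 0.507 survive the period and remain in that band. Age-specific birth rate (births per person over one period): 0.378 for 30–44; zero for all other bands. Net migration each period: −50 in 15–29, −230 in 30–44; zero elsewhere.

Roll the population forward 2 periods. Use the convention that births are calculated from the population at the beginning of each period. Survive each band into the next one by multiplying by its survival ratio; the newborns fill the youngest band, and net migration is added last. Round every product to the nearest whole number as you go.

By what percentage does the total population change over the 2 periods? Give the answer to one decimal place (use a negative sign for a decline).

-8.9

Period 1.
Births: 24600 * 0.378 = 9299
15–29: 14400 * 0.95 = 13680
30–44: 17400 * 0.944 = 16426
45–59: 24600 * 0.959 = 23591
60–74: 9300 * 0.957 = 8900
75–89: 11800 * 0.928 = 10950
90+: 7800 * 0.926 + 15300 * 0.507 = 7223 + 7757 = 14980
Net migration: 15–29 − 50 → 13630; 30–44 − 230 → 16196
Giving 9299 / 13630 / 16196 / 23591 / 8900 / 10950 / 14980.
Period 2.
Births: 16196 * 0.378 = 6122
15–29: 9299 * 0.95 = 8834
30–44: 13630 * 0.944 = 12867
45–59: 16196 * 0.959 = 15532
60–74: 23591 * 0.957 = 22577
75–89: 8900 * 0.928 = 8259
90+: 10950 * 0.926 + 14980 * 0.507 = 10140 + 7595 = 17735
Net migration: 15–29 − 50 → 8784; 30–44 − 230 → 12637
Giving 6122 / 8784 / 12637 / 15532 / 22577 / 8259 / 17735.
Total: 100600 → 91646; change = -8954; percentage change = -8.9%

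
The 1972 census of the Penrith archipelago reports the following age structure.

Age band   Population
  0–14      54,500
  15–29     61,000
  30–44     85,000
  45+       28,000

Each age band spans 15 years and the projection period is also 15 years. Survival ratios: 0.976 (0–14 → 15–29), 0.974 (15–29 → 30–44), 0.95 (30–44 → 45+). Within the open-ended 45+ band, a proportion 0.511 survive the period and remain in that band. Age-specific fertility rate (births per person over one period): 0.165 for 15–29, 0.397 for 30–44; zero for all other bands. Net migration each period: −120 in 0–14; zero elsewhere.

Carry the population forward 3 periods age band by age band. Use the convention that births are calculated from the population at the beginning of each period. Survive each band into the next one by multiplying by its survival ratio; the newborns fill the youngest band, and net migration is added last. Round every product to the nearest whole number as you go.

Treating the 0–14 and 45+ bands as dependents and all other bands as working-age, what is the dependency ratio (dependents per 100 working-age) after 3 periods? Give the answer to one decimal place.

Call the bands 1 to 4, youngest first.
— Period 1 —
Births: 61000 × 0.165 = 10065  |  85000 × 0.397 = 33745 → 43810
Band 2: 54500 × 0.976 = 53192
Band 3: 61000 × 0.974 = 59414
Band 4: 85000 × 0.95 + 28000 × 0.511 = 80750 + 14308 = 95058
Net migration: Band 1 − 120 → 43690
Giving 43690 / 53192 / 59414 / 95058.
— Period 2 —
Births: 53192 × 0.165 = 8777  |  59414 × 0.397 = 23587 → 32364
Band 2: 43690 × 0.976 = 42641
Band 3: 53192 × 0.974 = 51809
Band 4: 59414 × 0.95 + 95058 × 0.511 = 56443 + 48575 = 105018
Net migration: Band 1 − 120 → 32244
Giving 32244 / 42641 / 51809 / 105018.
— Period 3 —
Births: 42641 × 0.165 = 7036  |  51809 × 0.397 = 20568 → 27604
Band 2: 32244 × 0.976 = 31470
Band 3: 42641 × 0.974 = 41532
Band 4: 51809 × 0.95 + 105018 × 0.511 = 49219 + 53664 = 102883
Net migration: Band 1 − 120 → 27484
Giving 27484 / 31470 / 41532 / 102883.
Dependents (band 0–14 + band 45+) = 27484 + 102883 = 130367; working-age = 73002; ratio = 130367/73002 × 100 = 178.6

178.6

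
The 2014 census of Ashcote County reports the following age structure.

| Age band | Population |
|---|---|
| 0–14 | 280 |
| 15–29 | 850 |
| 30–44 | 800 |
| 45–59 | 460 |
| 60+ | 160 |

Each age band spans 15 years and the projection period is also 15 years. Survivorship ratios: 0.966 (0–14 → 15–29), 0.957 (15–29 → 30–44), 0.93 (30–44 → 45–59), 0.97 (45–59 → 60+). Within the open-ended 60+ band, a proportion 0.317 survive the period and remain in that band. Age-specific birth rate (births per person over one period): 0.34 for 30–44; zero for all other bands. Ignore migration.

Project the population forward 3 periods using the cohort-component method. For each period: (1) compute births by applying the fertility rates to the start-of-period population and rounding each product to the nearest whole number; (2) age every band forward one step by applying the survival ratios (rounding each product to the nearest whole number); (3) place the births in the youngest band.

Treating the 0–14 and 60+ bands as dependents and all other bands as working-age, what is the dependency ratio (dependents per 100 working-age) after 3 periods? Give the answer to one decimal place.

Call the bands 1 to 5, youngest first.
[period 1]
Births: 800 × 0.34 = 272
Band 2: 280 × 0.966 = 270
Band 3: 850 × 0.957 = 813
Band 4: 800 × 0.93 = 744
Band 5: 460 × 0.97 + 160 × 0.317 = 446 + 51 = 497
→ [272, 270, 813, 744, 497]
[period 2]
Births: 813 × 0.34 = 276
Band 2: 272 × 0.966 = 263
Band 3: 270 × 0.957 = 258
Band 4: 813 × 0.93 = 756
Band 5: 744 × 0.97 + 497 × 0.317 = 722 + 158 = 880
→ [276, 263, 258, 756, 880]
[period 3]
Births: 258 × 0.34 = 88
Band 2: 276 × 0.966 = 267
Band 3: 263 × 0.957 = 252
Band 4: 258 × 0.93 = 240
Band 5: 756 × 0.97 + 880 × 0.317 = 733 + 279 = 1012
→ [88, 267, 252, 240, 1012]
Dependents (band 0–14 + band 60+) = 88 + 1012 = 1100; working-age = 759; ratio = 1100/759 × 100 = 144.9

144.9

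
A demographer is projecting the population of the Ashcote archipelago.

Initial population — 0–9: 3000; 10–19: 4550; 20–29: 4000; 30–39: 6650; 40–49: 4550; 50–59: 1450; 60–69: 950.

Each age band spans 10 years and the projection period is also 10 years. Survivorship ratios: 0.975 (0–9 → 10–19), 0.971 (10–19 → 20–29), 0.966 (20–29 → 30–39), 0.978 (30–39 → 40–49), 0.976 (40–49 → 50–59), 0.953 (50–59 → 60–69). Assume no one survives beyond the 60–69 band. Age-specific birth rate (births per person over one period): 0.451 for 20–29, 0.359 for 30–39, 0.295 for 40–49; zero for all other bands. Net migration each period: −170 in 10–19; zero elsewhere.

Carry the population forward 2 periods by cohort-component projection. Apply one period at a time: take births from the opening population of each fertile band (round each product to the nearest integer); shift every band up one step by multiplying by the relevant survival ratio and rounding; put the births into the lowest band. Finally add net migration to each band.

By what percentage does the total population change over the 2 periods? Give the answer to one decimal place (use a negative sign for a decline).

Let band 1 be 0–9 through band 7 = 60–69.
After projecting period 1:
Births: 4000 * 0.451 = 1804, 6650 * 0.359 = 2387, 4550 * 0.295 = 1342 → 5533
Band 2: 3000 * 0.975 = 2925
Band 3: 4550 * 0.971 = 4418
Band 4: 4000 * 0.966 = 3864
Band 5: 6650 * 0.978 = 6504
Band 6: 4550 * 0.976 = 4441
Band 7: 1450 * 0.953 = 1382
Net migration: Band 2 − 170 → 2755
Giving 5533 / 2755 / 4418 / 3864 / 6504 / 4441 / 1382.
After projecting period 2:
Births: 4418 * 0.451 = 1993, 3864 * 0.359 = 1387, 6504 * 0.295 = 1919 → 5299
Band 2: 5533 * 0.975 = 5395
Band 3: 2755 * 0.971 = 2675
Band 4: 4418 * 0.966 = 4268
Band 5: 3864 * 0.978 = 3779
Band 6: 6504 * 0.976 = 6348
Band 7: 4441 * 0.953 = 4232
Net migration: Band 2 − 170 → 5225
Giving 5299 / 5225 / 2675 / 4268 / 3779 / 6348 / 4232.
Total: 25150 → 31826; change = 6676; percentage change = 26.5%

26.5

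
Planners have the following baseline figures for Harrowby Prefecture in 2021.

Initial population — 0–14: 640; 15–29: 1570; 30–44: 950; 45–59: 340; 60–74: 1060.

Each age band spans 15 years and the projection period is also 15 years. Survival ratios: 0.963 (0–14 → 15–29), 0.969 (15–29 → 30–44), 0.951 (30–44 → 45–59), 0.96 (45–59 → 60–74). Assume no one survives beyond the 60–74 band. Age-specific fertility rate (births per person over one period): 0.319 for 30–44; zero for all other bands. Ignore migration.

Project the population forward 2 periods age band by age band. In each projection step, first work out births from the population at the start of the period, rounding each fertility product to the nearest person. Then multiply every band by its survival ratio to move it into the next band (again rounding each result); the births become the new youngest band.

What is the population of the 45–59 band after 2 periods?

1446

Numbering the bands 1..5 from youngest to oldest:
After projecting period 1:
Births: 950 × 0.319 = 303
Band 2: 640 × 0.963 = 616
Band 3: 1570 × 0.969 = 1521
Band 4: 950 × 0.951 = 903
Band 5: 340 × 0.96 = 326
→ [303, 616, 1521, 903, 326]
After projecting period 2:
Births: 1521 × 0.319 = 485
Band 2: 303 × 0.963 = 292
Band 3: 616 × 0.969 = 597
Band 4: 1521 × 0.951 = 1446
Band 5: 903 × 0.96 = 867
→ [485, 292, 597, 1446, 867]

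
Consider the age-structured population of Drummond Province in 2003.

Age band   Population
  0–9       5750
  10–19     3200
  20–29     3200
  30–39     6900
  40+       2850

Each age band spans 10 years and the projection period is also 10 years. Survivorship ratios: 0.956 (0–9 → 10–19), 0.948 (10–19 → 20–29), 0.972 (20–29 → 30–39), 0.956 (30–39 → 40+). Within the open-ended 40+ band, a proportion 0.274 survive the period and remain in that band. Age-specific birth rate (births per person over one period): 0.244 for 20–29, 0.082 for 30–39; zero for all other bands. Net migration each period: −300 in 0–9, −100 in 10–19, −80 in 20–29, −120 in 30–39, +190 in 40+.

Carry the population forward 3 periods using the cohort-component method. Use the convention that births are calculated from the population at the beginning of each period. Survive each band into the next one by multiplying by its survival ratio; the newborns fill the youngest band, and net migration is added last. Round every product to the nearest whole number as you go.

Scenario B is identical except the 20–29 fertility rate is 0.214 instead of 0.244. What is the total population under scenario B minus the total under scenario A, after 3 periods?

-323

[period 1]
Births: 3200 * 0.244 = 781 ; 6900 * 0.082 = 566 ⇒ total 1347
10–19: 5750 * 0.956 = 5497
20–29: 3200 * 0.948 = 3034
30–39: 3200 * 0.972 = 3110
40+: 6900 * 0.956 + 2850 * 0.274 = 6596 + 781 = 7377
Net migration: 0–9 − 300 → 1047; 10–19 − 100 → 5397; 20–29 − 80 → 2954; 30–39 − 120 → 2990; 40+ + 190 → 7567
Giving 1047 / 5397 / 2954 / 2990 / 7567.
[period 2]
Births: 2954 * 0.244 = 721 ; 2990 * 0.082 = 245 ⇒ total 966
10–19: 1047 * 0.956 = 1001
20–29: 5397 * 0.948 = 5116
30–39: 2954 * 0.972 = 2871
40+: 2990 * 0.956 + 7567 * 0.274 = 2858 + 2073 = 4931
Net migration: 0–9 − 300 → 666; 10–19 − 100 → 901; 20–29 − 80 → 5036; 30–39 − 120 → 2751; 40+ + 190 → 5121
Giving 666 / 901 / 5036 / 2751 / 5121.
[period 3]
Births: 5036 * 0.244 = 1229 ; 2751 * 0.082 = 226 ⇒ total 1455
10–19: 666 * 0.956 = 637
20–29: 901 * 0.948 = 854
30–39: 5036 * 0.972 = 4895
40+: 2751 * 0.956 + 5121 * 0.274 = 2630 + 1403 = 4033
Net migration: 0–9 − 300 → 1155; 10–19 − 100 → 537; 20–29 − 80 → 774; 30–39 − 120 → 4775; 40+ + 190 → 4223
Giving 1155 / 537 / 774 / 4775 / 4223.
Scenario A total after 3 periods: 11464
Scenario B projection —
[period 1]
Births: 3200 * 0.214 = 685 ; 6900 * 0.082 = 566 ⇒ total 1251
10–19: 5750 * 0.956 = 5497
20–29: 3200 * 0.948 = 3034
30–39: 3200 * 0.972 = 3110
40+: 6900 * 0.956 + 2850 * 0.274 = 6596 + 781 = 7377
Net migration: 0–9 − 300 → 951; 10–19 − 100 → 5397; 20–29 − 80 → 2954; 30–39 − 120 → 2990; 40+ + 190 → 7567
Giving 951 / 5397 / 2954 / 2990 / 7567.
[period 2]
Births: 2954 * 0.214 = 632 ; 2990 * 0.082 = 245 ⇒ total 877
10–19: 951 * 0.956 = 909
20–29: 5397 * 0.948 = 5116
30–39: 2954 * 0.972 = 2871
40+: 2990 * 0.956 + 7567 * 0.274 = 2858 + 2073 = 4931
Net migration: 0–9 − 300 → 577; 10–19 − 100 → 809; 20–29 − 80 → 5036; 30–39 − 120 → 2751; 40+ + 190 → 5121
Giving 577 / 809 / 5036 / 2751 / 5121.
[period 3]
Births: 5036 * 0.214 = 1078 ; 2751 * 0.082 = 226 ⇒ total 1304
10–19: 577 * 0.956 = 552
20–29: 809 * 0.948 = 767
30–39: 5036 * 0.972 = 4895
40+: 2751 * 0.956 + 5121 * 0.274 = 2630 + 1403 = 4033
Net migration: 0–9 − 300 → 1004; 10–19 − 100 → 452; 20–29 − 80 → 687; 30–39 − 120 → 4775; 40+ + 190 → 4223
Giving 1004 / 452 / 687 / 4775 / 4223.
Scenario B total after 3 periods: 11141
Difference B − A = 11141 − 11464 = -323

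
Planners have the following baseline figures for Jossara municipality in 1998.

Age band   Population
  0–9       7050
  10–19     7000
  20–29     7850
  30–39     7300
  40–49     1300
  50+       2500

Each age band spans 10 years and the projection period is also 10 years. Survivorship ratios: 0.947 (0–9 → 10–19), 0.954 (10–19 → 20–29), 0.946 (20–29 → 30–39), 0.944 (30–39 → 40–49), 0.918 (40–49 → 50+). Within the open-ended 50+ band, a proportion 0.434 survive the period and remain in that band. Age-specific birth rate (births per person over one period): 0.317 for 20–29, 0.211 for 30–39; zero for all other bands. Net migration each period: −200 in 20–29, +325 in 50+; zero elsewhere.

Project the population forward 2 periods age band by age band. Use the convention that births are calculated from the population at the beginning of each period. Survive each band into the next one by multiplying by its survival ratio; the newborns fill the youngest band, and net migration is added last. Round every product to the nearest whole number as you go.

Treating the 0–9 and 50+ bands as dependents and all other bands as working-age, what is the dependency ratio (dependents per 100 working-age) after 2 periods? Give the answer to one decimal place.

49.3

(Bands numbered youngest = 1 to oldest = 6.)
Period 1:
Births: 7850 * 0.317 = 2488, 7300 * 0.211 = 1540 → 4028
Band 2: 7050 * 0.947 = 6676
Band 3: 7000 * 0.954 = 6678
Band 4: 7850 * 0.946 = 7426
Band 5: 7300 * 0.944 = 6891
Band 6: 1300 * 0.918 + 2500 * 0.434 = 1193 + 1085 = 2278
Net migration: Band 3 − 200 → 6478; Band 6 + 325 → 2603
End of period: [4028, 6676, 6478, 7426, 6891, 2603]
Period 2:
Births: 6478 * 0.317 = 2054, 7426 * 0.211 = 1567 → 3621
Band 2: 4028 * 0.947 = 3815
Band 3: 6676 * 0.954 = 6369
Band 4: 6478 * 0.946 = 6128
Band 5: 7426 * 0.944 = 7010
Band 6: 6891 * 0.918 + 2603 * 0.434 = 6326 + 1130 = 7456
Net migration: Band 3 − 200 → 6169; Band 6 + 325 → 7781
End of period: [3621, 3815, 6169, 6128, 7010, 7781]
Dependents (band 0–9 + band 50+) = 3621 + 7781 = 11402; working-age = 23122; ratio = 11402/23122 × 100 = 49.3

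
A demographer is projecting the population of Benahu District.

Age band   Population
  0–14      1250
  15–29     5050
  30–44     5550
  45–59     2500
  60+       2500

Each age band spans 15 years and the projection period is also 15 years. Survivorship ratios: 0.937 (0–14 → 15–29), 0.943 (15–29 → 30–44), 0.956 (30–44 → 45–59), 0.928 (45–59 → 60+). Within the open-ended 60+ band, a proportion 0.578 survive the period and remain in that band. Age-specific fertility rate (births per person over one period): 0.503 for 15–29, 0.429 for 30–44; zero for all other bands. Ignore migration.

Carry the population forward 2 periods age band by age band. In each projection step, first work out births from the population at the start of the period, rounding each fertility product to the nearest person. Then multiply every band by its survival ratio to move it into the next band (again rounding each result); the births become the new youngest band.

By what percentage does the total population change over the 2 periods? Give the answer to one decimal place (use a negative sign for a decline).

— Period 1 —
Births: 5050 * 0.503 = 2540  |  5550 * 0.429 = 2381 → total 4921
15–29: 1250 * 0.937 = 1171
30–44: 5050 * 0.943 = 4762
45–59: 5550 * 0.956 = 5306
60+: 2500 * 0.928 + 2500 * 0.578 = 2320 + 1445 = 3765
Giving 4921 / 1171 / 4762 / 5306 / 3765.
— Period 2 —
Births: 1171 * 0.503 = 589  |  4762 * 0.429 = 2043 → total 2632
15–29: 4921 * 0.937 = 4611
30–44: 1171 * 0.943 = 1104
45–59: 4762 * 0.956 = 4552
60+: 5306 * 0.928 + 3765 * 0.578 = 4924 + 2176 = 7100
Giving 2632 / 4611 / 1104 / 4552 / 7100.
Total: 16850 → 19999; change = 3149; percentage change = 18.7%

18.7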